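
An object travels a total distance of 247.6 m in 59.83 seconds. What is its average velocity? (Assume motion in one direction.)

v_avg = Δd / Δt = 247.6 / 59.83 = 4.14 m/s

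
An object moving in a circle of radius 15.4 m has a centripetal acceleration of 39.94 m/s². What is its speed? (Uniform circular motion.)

v = √(a_c × r) = √(39.94 × 15.4) = 24.8 m/s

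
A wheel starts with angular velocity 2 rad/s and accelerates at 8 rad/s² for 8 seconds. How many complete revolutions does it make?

θ = ω₀t + ½αt² = 2×8 + ½×8×8² = 272.0 rad
Total revolutions = θ/(2π) = 272.0/(2π) = 43.29
Complete revolutions = ⌊43.29⌋ = 43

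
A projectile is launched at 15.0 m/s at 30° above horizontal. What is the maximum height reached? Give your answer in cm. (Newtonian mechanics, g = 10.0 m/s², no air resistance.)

H = v₀² × sin²(θ) / (2g) = 15.0² × sin(30°)² / (2 × 10.0) = 225.0 × 0.25 / 20.0 = 2.8125 m
H = 2.8125 m / 0.01 = 281.2 cm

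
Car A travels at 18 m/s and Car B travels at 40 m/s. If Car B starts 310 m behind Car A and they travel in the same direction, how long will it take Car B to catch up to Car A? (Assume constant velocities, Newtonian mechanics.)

Relative speed: v_rel = 40 - 18 = 22 m/s
Time to catch: t = d₀/v_rel = 310/22 = 14.09 s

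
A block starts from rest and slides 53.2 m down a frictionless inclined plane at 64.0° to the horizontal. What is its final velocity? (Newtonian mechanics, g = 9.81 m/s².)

a = g sin(θ) = 9.81 × sin(64.0°) = 8.8172 m/s²
v = √(2ad) = √(2 × 8.8172 × 53.2) = 30.63 m/s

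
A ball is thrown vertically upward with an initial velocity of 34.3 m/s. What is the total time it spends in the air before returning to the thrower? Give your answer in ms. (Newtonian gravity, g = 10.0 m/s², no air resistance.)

t_total = 2 × v₀ / g = 2 × 34.3 / 10.0 = 6.86 s
t_total = 6.86 s / 0.001 = 6860 ms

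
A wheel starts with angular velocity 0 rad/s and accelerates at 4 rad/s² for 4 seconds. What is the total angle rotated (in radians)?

θ = ω₀t + ½αt² = 0×4 + ½×4×4² = 32.0 rad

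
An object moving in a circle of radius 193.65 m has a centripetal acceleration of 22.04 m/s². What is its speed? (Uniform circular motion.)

v = √(a_c × r) = √(22.04 × 193.65) = 65.33 m/s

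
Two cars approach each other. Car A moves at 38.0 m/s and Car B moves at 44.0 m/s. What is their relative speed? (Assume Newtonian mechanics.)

v_rel = v_A + v_B = 38.0 + 44.0 = 82.0 m/s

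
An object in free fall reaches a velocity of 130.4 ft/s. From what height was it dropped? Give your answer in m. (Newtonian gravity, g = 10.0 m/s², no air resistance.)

v = 130.4 ft/s × 0.3048 = 39.7459 m/s
h = v² / (2g) = 39.7459² / (2 × 10.0) = 78.99 m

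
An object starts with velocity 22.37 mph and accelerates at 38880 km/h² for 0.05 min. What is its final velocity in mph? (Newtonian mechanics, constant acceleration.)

v₀ = 22.37 mph × 0.44704 = 10.0003 m/s
a = 38880 km/h² × 7.716049382716049e-05 = 3.0 m/s²
t = 0.05 min × 60.0 = 3.0 s
v = v₀ + a × t = 10.0003 + 3.0 × 3.0 = 19.0003 m/s
v = 19.0003 m/s / 0.44704 = 42.5 mph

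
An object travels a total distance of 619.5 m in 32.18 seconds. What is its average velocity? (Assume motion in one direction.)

v_avg = Δd / Δt = 619.5 / 32.18 = 19.25 m/s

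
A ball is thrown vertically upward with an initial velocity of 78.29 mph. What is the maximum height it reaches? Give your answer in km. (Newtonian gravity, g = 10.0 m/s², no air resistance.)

v₀ = 78.29 mph × 0.44704 = 34.9988 m/s
h_max = v₀² / (2g) = 34.9988² / (2 × 10.0) = 1224.92 / 20.0 = 61.246 m
h_max = 61.246 m / 1000.0 = 0.06125 km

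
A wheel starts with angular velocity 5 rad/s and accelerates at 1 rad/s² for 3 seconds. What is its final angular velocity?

ω = ω₀ + αt = 5 + 1 × 3 = 8 rad/s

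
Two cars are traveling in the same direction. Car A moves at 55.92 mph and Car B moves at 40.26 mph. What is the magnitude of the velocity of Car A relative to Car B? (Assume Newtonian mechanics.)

v_rel = |v_A - v_B| = |55.92 - 40.26| = 15.66 mph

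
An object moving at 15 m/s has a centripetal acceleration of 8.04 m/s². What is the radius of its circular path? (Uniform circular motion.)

r = v²/a_c = 15²/8.04 = 27.99 m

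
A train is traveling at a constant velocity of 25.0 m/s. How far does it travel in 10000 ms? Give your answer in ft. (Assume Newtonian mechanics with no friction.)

t = 10000 ms × 0.001 = 10.0 s
d = v × t = 25.0 × 10.0 = 250.0 m
d = 250.0 m / 0.3048 = 820.2 ft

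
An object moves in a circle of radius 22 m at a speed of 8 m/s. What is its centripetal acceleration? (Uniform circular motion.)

a_c = v²/r = 8²/22 = 64/22 = 2.91 m/s²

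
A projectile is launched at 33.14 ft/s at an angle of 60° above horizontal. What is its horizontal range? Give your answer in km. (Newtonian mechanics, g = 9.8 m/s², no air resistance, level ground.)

v₀ = 33.14 ft/s × 0.3048 = 10.1011 m/s
R = v₀² × sin(2θ) / g = 10.1011² × sin(2 × 60°) / 9.8 = 102.032 × 0.866025 / 9.8 = 9.01656 m
R = 9.01656 m / 1000.0 = 0.009017 km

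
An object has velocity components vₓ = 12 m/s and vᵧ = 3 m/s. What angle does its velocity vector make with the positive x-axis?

θ = arctan(vᵧ/vₓ) = arctan(3/12) = 14.04°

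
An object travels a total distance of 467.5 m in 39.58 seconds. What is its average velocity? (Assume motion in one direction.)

v_avg = Δd / Δt = 467.5 / 39.58 = 11.81 m/s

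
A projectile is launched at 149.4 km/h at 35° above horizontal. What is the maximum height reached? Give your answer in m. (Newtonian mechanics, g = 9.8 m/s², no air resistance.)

v₀ = 149.4 km/h × 0.2777777777777778 = 41.5 m/s
H = v₀² × sin²(θ) / (2g) = 41.5² × sin(35°)² / (2 × 9.8) = 1722.25 × 0.32899 / 19.6 = 28.91 m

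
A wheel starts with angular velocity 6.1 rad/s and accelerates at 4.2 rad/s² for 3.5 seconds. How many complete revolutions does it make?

θ = ω₀t + ½αt² = 6.1×3.5 + ½×4.2×3.5² = 47.075 rad
Total revolutions = θ/(2π) = 47.075/(2π) = 7.49
Complete revolutions = ⌊7.49⌋ = 7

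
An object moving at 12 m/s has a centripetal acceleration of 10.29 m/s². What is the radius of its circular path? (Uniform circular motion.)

r = v²/a_c = 12²/10.29 = 13.99 m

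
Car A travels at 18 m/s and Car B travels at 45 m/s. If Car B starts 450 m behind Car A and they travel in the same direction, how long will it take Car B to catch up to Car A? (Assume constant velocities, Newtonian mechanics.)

Relative speed: v_rel = 45 - 18 = 27 m/s
Time to catch: t = d₀/v_rel = 450/27 = 16.67 s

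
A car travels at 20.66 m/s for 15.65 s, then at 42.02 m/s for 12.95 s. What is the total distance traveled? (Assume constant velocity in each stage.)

d₁ = v₁t₁ = 20.66 × 15.65 = 323.329 m
d₂ = v₂t₂ = 42.02 × 12.95 = 544.159 m
d_total = 323.329 + 544.159 = 867.49 m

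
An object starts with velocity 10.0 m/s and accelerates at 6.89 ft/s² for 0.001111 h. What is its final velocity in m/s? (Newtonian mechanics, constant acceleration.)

a = 6.89 ft/s² × 0.3048 = 2.10007 m/s²
t = 0.001111 h × 3600.0 = 3.9996 s
v = v₀ + a × t = 10.0 + 2.10007 × 3.9996 = 18.4 m/s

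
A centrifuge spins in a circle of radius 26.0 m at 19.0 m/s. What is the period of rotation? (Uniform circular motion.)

T = 2πr/v = 2π×26.0/19.0 = 8.6 s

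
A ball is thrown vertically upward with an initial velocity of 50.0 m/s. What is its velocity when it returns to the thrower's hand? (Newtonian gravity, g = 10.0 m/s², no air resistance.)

By conservation of energy (no air resistance), the ball returns to the throw height with the same speed as launch, but directed downward.
|v_ground| = v₀ = 50.0 m/s
v_ground = 50.0 m/s (downward)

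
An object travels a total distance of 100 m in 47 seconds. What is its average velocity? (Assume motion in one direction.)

v_avg = Δd / Δt = 100 / 47 = 2.13 m/s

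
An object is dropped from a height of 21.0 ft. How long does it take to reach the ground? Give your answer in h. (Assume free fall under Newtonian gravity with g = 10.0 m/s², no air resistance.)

h = 21.0 ft × 0.3048 = 6.4008 m
t = √(2h/g) = √(2 × 6.4008 / 10.0) = 1.13144 s
t = 1.13144 s / 3600.0 = 0.0003143 h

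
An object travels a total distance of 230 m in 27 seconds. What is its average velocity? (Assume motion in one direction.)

v_avg = Δd / Δt = 230 / 27 = 8.52 m/s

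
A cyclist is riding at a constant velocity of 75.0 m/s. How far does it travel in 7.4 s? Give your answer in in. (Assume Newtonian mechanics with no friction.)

d = v × t = 75.0 × 7.4 = 555.0 m
d = 555.0 m / 0.0254 = 21850 in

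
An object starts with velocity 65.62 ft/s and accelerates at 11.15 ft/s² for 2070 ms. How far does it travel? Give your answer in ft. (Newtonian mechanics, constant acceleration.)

v₀ = 65.62 ft/s × 0.3048 = 20.001 m/s
a = 11.15 ft/s² × 0.3048 = 3.39852 m/s²
t = 2070 ms × 0.001 = 2.07 s
d = v₀ × t + ½ × a × t² = 20.001 × 2.07 + 0.5 × 3.39852 × 2.07² = 48.6832 m
d = 48.6832 m / 0.3048 = 159.7 ft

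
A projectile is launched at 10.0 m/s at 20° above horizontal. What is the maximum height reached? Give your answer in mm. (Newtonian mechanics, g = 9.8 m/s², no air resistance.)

H = v₀² × sin²(θ) / (2g) = 10.0² × sin(20°)² / (2 × 9.8) = 100.0 × 0.116978 / 19.6 = 0.596827 m
H = 0.596827 m / 0.001 = 596.8 mm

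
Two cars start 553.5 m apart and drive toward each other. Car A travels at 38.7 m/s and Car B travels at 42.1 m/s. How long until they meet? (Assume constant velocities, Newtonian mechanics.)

Combined speed: v_combined = 38.7 + 42.1 = 80.8 m/s
Time to meet: t = d/v_combined = 553.5/80.8 = 6.85 s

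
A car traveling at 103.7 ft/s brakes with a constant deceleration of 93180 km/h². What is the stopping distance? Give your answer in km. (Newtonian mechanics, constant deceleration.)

v₀ = 103.7 ft/s × 0.3048 = 31.6078 m/s
a = 93180 km/h² × 7.716049382716049e-05 = 7.18981 m/s²
d = v₀² / (2a) = 31.6078² / (2 × 7.18981) = 999.053 / 14.3796 = 69.4771 m
d = 69.4771 m / 1000.0 = 0.06948 km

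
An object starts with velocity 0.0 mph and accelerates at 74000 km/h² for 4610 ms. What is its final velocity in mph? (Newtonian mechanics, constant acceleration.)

v₀ = 0.0 mph × 0.44704 = 0.0 m/s
a = 74000 km/h² × 7.716049382716049e-05 = 5.70988 m/s²
t = 4610 ms × 0.001 = 4.61 s
v = v₀ + a × t = 0.0 + 5.70988 × 4.61 = 26.3225 m/s
v = 26.3225 m/s / 0.44704 = 58.88 mph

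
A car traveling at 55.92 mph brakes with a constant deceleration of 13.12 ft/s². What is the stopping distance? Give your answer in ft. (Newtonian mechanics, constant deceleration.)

v₀ = 55.92 mph × 0.44704 = 24.9985 m/s
a = 13.12 ft/s² × 0.3048 = 3.99898 m/s²
d = v₀² / (2a) = 24.9985² / (2 × 3.99898) = 624.925 / 7.99796 = 78.1355 m
d = 78.1355 m / 0.3048 = 256.4 ft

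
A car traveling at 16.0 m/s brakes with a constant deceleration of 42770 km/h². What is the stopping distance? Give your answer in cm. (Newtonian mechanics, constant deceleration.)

a = 42770 km/h² × 7.716049382716049e-05 = 3.30015 m/s²
d = v₀² / (2a) = 16.0² / (2 × 3.30015) = 256.0 / 6.6003 = 38.7861 m
d = 38.7861 m / 0.01 = 3879 cm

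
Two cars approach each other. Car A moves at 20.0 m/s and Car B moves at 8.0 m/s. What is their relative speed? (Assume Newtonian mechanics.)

v_rel = v_A + v_B = 20.0 + 8.0 = 28.0 m/s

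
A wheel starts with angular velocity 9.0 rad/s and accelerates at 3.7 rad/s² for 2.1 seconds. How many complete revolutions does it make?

θ = ω₀t + ½αt² = 9.0×2.1 + ½×3.7×2.1² = 27.0585 rad
Total revolutions = θ/(2π) = 27.0585/(2π) = 4.31
Complete revolutions = ⌊4.31⌋ = 4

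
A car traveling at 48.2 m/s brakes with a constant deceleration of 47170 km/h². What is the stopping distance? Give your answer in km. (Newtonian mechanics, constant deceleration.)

a = 47170 km/h² × 7.716049382716049e-05 = 3.63966 m/s²
d = v₀² / (2a) = 48.2² / (2 × 3.63966) = 2323.24 / 7.27932 = 319.156 m
d = 319.156 m / 1000.0 = 0.3192 km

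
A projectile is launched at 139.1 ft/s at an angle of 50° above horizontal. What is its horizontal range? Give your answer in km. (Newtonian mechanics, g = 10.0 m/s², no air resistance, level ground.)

v₀ = 139.1 ft/s × 0.3048 = 42.3977 m/s
R = v₀² × sin(2θ) / g = 42.3977² × sin(2 × 50°) / 10.0 = 1797.56 × 0.984808 / 10.0 = 177.025 m
R = 177.025 m / 1000.0 = 0.177 km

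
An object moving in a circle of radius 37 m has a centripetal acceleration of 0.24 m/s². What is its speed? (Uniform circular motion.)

v = √(a_c × r) = √(0.24 × 37) = 2.98 m/s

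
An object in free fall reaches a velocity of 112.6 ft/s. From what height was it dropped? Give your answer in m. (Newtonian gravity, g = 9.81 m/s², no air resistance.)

v = 112.6 ft/s × 0.3048 = 34.3205 m/s
h = v² / (2g) = 34.3205² / (2 × 9.81) = 60.04 m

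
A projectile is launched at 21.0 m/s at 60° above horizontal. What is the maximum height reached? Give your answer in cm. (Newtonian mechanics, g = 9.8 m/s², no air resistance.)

H = v₀² × sin²(θ) / (2g) = 21.0² × sin(60°)² / (2 × 9.8) = 441.0 × 0.75 / 19.6 = 16.875 m
H = 16.875 m / 0.01 = 1688 cm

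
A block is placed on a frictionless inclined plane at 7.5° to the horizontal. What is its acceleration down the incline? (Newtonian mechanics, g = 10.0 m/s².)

a = g sin(θ) = 10.0 × sin(7.5°) = 10.0 × 0.1305 = 1.31 m/s²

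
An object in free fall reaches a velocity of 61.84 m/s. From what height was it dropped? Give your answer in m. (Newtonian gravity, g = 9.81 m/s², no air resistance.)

h = v² / (2g) = 61.84² / (2 × 9.81) = 194.9 m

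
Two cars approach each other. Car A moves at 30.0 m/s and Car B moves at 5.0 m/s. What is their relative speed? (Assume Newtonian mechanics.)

v_rel = v_A + v_B = 30.0 + 5.0 = 35.0 m/s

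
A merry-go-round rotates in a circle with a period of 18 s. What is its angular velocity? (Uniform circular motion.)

ω = 2π/T = 2π/18 = 0.3491 rad/s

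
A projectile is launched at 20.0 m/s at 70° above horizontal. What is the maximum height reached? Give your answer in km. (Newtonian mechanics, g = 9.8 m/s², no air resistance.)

H = v₀² × sin²(θ) / (2g) = 20.0² × sin(70°)² / (2 × 9.8) = 400.0 × 0.883022 / 19.6 = 18.0209 m
H = 18.0209 m / 1000.0 = 0.01802 km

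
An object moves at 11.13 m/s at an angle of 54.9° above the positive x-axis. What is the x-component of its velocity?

vₓ = v cos(θ) = 11.13 × cos(54.9°) = 6.4 m/s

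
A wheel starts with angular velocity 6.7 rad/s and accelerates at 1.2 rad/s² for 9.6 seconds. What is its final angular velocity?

ω = ω₀ + αt = 6.7 + 1.2 × 9.6 = 18.22 rad/s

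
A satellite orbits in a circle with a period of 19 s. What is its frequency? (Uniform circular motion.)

f = 1/T = 1/19 = 0.0526 Hz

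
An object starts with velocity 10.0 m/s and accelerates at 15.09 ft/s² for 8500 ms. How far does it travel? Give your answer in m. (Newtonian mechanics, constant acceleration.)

a = 15.09 ft/s² × 0.3048 = 4.59943 m/s²
t = 8500 ms × 0.001 = 8.5 s
d = v₀ × t + ½ × a × t² = 10.0 × 8.5 + 0.5 × 4.59943 × 8.5² = 251.2 m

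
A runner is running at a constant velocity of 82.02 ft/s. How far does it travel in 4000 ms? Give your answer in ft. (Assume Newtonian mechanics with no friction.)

v = 82.02 ft/s × 0.3048 = 24.9997 m/s
t = 4000 ms × 0.001 = 4.0 s
d = v × t = 24.9997 × 4.0 = 99.9988 m
d = 99.9988 m / 0.3048 = 328.1 ft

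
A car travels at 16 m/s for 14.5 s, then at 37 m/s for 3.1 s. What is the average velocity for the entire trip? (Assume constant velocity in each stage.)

d₁ = v₁t₁ = 16 × 14.5 = 232.0 m
d₂ = v₂t₂ = 37 × 3.1 = 114.7 m
d_total = 346.7 m, t_total = 17.6 s
v_avg = d_total/t_total = 346.7/17.6 = 19.7 m/s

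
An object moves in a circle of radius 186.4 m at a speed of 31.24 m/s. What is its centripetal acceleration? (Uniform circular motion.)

a_c = v²/r = 31.24²/186.4 = 975.9376/186.4 = 5.24 m/s²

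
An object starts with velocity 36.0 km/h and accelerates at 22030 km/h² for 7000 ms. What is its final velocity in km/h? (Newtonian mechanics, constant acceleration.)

v₀ = 36.0 km/h × 0.2777777777777778 = 10.0 m/s
a = 22030 km/h² × 7.716049382716049e-05 = 1.69985 m/s²
t = 7000 ms × 0.001 = 7.0 s
v = v₀ + a × t = 10.0 + 1.69985 × 7.0 = 21.8989 m/s
v = 21.8989 m/s / 0.2777777777777778 = 78.84 km/h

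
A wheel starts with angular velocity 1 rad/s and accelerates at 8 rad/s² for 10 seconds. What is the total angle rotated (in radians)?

θ = ω₀t + ½αt² = 1×10 + ½×8×10² = 410.0 rad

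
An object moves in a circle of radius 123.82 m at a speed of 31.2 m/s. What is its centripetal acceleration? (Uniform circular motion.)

a_c = v²/r = 31.2²/123.82 = 973.44/123.82 = 7.86 m/s²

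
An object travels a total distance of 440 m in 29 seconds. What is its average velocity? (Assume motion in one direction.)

v_avg = Δd / Δt = 440 / 29 = 15.17 m/s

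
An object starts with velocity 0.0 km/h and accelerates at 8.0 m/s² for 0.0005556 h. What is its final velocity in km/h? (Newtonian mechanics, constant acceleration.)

v₀ = 0.0 km/h × 0.2777777777777778 = 0.0 m/s
t = 0.0005556 h × 3600.0 = 2.00016 s
v = v₀ + a × t = 0.0 + 8.0 × 2.00016 = 16.0013 m/s
v = 16.0013 m/s / 0.2777777777777778 = 57.6 km/h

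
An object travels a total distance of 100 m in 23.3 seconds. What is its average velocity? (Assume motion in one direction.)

v_avg = Δd / Δt = 100 / 23.3 = 4.29 m/s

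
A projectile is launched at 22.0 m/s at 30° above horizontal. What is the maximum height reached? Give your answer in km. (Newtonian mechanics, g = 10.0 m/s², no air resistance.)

H = v₀² × sin²(θ) / (2g) = 22.0² × sin(30°)² / (2 × 10.0) = 484.0 × 0.25 / 20.0 = 6.05 m
H = 6.05 m / 1000.0 = 0.00605 km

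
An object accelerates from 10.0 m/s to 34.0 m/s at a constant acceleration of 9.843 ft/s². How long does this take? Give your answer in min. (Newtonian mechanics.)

a = 9.843 ft/s² × 0.3048 = 3.00015 m/s²
t = (v - v₀) / a = (34.0 - 10.0) / 3.00015 = 7.9996 s
t = 7.9996 s / 60.0 = 0.1333 min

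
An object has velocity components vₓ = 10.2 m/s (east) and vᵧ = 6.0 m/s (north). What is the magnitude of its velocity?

|v| = √(vₓ² + vᵧ²) = √(10.2² + 6.0²) = √(140.04) = 11.83 m/s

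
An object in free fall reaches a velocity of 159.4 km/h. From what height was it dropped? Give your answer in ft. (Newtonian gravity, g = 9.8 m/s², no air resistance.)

v = 159.4 km/h × 0.2777777777777778 = 44.2778 m/s
h = v² / (2g) = 44.2778² / (2 × 9.8) = 100.027 m
h = 100.027 m / 0.3048 = 328.2 ft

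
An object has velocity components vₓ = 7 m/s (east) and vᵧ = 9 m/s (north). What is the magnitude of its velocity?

|v| = √(vₓ² + vᵧ²) = √(7² + 9²) = √(130) = 11.4 m/s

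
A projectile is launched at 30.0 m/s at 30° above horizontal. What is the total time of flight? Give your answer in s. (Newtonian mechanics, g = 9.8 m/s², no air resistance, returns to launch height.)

T = 2 × v₀ × sin(θ) / g = 2 × 30.0 × sin(30°) / 9.8 = 2 × 30.0 × 0.5 / 9.8 = 3.061 s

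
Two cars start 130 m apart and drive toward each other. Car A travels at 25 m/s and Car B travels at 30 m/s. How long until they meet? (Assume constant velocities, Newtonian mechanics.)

Combined speed: v_combined = 25 + 30 = 55 m/s
Time to meet: t = d/v_combined = 130/55 = 2.36 s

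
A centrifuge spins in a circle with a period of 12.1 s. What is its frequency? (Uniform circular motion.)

f = 1/T = 1/12.1 = 0.0826 Hz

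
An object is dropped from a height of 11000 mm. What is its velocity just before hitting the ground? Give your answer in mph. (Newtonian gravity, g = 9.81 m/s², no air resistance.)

h = 11000 mm × 0.001 = 11.0 m
v = √(2gh) = √(2 × 9.81 × 11.0) = 14.6908 m/s
v = 14.6908 m/s / 0.44704 = 32.86 mph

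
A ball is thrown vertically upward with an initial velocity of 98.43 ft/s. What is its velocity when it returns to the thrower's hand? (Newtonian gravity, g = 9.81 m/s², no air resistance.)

By conservation of energy (no air resistance), the ball returns to the throw height with the same speed as launch, but directed downward.
|v_ground| = v₀ = 98.43 ft/s
v_ground = 98.43 ft/s (downward)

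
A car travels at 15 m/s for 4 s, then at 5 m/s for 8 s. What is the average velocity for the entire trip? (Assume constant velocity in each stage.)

d₁ = v₁t₁ = 15 × 4 = 60 m
d₂ = v₂t₂ = 5 × 8 = 40 m
d_total = 100 m, t_total = 12 s
v_avg = d_total/t_total = 100/12 = 8.33 m/s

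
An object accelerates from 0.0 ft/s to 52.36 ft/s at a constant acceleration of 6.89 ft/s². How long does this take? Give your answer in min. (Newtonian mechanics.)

v₀ = 0.0 ft/s × 0.3048 = 0.0 m/s
v = 52.36 ft/s × 0.3048 = 15.9593 m/s
a = 6.89 ft/s² × 0.3048 = 2.10007 m/s²
t = (v - v₀) / a = (15.9593 - 0.0) / 2.10007 = 7.59941 s
t = 7.59941 s / 60.0 = 0.1267 min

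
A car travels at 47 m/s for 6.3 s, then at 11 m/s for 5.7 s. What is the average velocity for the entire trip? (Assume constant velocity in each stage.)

d₁ = v₁t₁ = 47 × 6.3 = 296.1 m
d₂ = v₂t₂ = 11 × 5.7 = 62.7 m
d_total = 358.8 m, t_total = 12.0 s
v_avg = d_total/t_total = 358.8/12.0 = 29.9 m/s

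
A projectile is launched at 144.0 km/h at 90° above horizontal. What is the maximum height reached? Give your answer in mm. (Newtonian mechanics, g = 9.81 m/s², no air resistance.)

v₀ = 144.0 km/h × 0.2777777777777778 = 40.0 m/s
H = v₀² × sin²(θ) / (2g) = 40.0² × sin(90°)² / (2 × 9.81) = 1600.0 × 1.0 / 19.62 = 81.5494 m
H = 81.5494 m / 0.001 = 81550 mm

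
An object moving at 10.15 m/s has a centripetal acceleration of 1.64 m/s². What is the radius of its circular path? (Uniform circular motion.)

r = v²/a_c = 10.15²/1.64 = 62.82 m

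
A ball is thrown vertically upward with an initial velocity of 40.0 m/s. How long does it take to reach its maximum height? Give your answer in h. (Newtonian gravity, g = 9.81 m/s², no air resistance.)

t_up = v₀ / g = 40.0 / 9.81 = 4.07747 s
t_up = 4.07747 s / 3600.0 = 0.001133 h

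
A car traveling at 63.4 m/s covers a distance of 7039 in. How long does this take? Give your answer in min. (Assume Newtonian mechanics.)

d = 7039 in × 0.0254 = 178.791 m
t = d / v = 178.791 / 63.4 = 2.82005 s
t = 2.82005 s / 60.0 = 0.047 min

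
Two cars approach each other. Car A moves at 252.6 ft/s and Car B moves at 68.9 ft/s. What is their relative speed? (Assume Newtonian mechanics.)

v_rel = v_A + v_B = 252.6 + 68.9 = 321.5 ft/s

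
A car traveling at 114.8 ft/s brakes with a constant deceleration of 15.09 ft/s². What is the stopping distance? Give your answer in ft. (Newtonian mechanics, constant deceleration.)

v₀ = 114.8 ft/s × 0.3048 = 34.991 m/s
a = 15.09 ft/s² × 0.3048 = 4.59943 m/s²
d = v₀² / (2a) = 34.991² / (2 × 4.59943) = 1224.37 / 9.19886 = 133.1 m
d = 133.1 m / 0.3048 = 436.7 ft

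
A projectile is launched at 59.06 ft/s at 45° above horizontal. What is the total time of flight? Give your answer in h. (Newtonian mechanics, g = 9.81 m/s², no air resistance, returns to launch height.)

v₀ = 59.06 ft/s × 0.3048 = 18.0015 m/s
T = 2 × v₀ × sin(θ) / g = 2 × 18.0015 × sin(45°) / 9.81 = 2 × 18.0015 × 0.707107 / 9.81 = 2.5951 s
T = 2.5951 s / 3600.0 = 0.0007209 h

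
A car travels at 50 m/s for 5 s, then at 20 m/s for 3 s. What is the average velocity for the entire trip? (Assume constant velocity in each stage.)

d₁ = v₁t₁ = 50 × 5 = 250 m
d₂ = v₂t₂ = 20 × 3 = 60 m
d_total = 310 m, t_total = 8 s
v_avg = d_total/t_total = 310/8 = 38.75 m/s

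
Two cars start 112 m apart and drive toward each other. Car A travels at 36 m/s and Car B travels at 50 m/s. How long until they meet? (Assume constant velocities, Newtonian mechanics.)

Combined speed: v_combined = 36 + 50 = 86 m/s
Time to meet: t = d/v_combined = 112/86 = 1.3 s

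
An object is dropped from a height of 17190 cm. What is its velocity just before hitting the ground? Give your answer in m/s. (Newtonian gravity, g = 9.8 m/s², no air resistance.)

h = 17190 cm × 0.01 = 171.9 m
v = √(2gh) = √(2 × 9.8 × 171.9) = 58.05 m/s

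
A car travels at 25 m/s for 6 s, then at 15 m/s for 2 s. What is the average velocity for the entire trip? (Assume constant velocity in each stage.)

d₁ = v₁t₁ = 25 × 6 = 150 m
d₂ = v₂t₂ = 15 × 2 = 30 m
d_total = 180 m, t_total = 8 s
v_avg = d_total/t_total = 180/8 = 22.5 m/s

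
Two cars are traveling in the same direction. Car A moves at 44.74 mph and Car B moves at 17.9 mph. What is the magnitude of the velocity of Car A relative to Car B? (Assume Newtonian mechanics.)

v_rel = |v_A - v_B| = |44.74 - 17.9| = 26.84 mph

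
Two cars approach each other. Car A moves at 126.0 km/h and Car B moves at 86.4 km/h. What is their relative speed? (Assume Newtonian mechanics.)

v_rel = v_A + v_B = 126.0 + 86.4 = 212.4 km/h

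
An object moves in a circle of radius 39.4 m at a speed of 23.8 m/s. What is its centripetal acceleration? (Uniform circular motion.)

a_c = v²/r = 23.8²/39.4 = 566.44/39.4 = 14.38 m/s²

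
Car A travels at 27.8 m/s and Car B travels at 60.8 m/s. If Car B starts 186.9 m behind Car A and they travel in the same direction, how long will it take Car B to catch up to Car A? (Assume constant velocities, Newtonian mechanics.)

Relative speed: v_rel = 60.8 - 27.8 = 33.0 m/s
Time to catch: t = d₀/v_rel = 186.9/33.0 = 5.66 s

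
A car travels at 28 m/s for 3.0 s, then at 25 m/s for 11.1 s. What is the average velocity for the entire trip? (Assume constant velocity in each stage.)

d₁ = v₁t₁ = 28 × 3.0 = 84.0 m
d₂ = v₂t₂ = 25 × 11.1 = 277.5 m
d_total = 361.5 m, t_total = 14.1 s
v_avg = d_total/t_total = 361.5/14.1 = 25.64 m/s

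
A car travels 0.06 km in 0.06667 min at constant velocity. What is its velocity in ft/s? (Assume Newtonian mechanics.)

d = 0.06 km × 1000.0 = 60.0 m
t = 0.06667 min × 60.0 = 4.0002 s
v = d / t = 60.0 / 4.0002 = 14.9993 m/s
v = 14.9993 m/s / 0.3048 = 49.21 ft/s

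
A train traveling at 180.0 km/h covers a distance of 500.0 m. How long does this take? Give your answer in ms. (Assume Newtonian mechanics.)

v = 180.0 km/h × 0.2777777777777778 = 50.0 m/s
t = d / v = 500.0 / 50.0 = 10.0 s
t = 10.0 s / 0.001 = 10000 ms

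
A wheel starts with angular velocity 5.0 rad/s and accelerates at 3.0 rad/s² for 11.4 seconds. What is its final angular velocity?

ω = ω₀ + αt = 5.0 + 3.0 × 11.4 = 39.2 rad/s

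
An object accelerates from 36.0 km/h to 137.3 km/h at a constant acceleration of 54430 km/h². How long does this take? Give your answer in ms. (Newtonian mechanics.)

v₀ = 36.0 km/h × 0.2777777777777778 = 10.0 m/s
v = 137.3 km/h × 0.2777777777777778 = 38.1389 m/s
a = 54430 km/h² × 7.716049382716049e-05 = 4.19985 m/s²
t = (v - v₀) / a = (38.1389 - 10.0) / 4.19985 = 6.69998 s
t = 6.69998 s / 0.001 = 6700 ms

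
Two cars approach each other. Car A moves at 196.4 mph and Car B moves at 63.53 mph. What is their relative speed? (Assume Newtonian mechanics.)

v_rel = v_A + v_B = 196.4 + 63.53 = 259.93 mph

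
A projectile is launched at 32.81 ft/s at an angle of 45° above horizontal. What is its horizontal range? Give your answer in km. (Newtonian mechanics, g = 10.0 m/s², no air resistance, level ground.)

v₀ = 32.81 ft/s × 0.3048 = 10.0005 m/s
R = v₀² × sin(2θ) / g = 10.0005² × sin(2 × 45°) / 10.0 = 100.01 × 1.0 / 10.0 = 10.001 m
R = 10.001 m / 1000.0 = 0.01 km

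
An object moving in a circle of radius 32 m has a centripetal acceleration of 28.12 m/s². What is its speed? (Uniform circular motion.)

v = √(a_c × r) = √(28.12 × 32) = 30.0 m/s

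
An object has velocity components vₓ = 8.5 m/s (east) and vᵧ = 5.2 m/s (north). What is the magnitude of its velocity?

|v| = √(vₓ² + vᵧ²) = √(8.5² + 5.2²) = √(99.29) = 9.96 m/s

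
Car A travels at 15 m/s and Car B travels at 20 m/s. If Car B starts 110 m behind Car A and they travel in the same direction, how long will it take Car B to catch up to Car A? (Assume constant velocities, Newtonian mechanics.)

Relative speed: v_rel = 20 - 15 = 5 m/s
Time to catch: t = d₀/v_rel = 110/5 = 22.0 s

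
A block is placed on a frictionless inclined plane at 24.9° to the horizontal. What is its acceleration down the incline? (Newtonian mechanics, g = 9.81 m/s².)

a = g sin(θ) = 9.81 × sin(24.9°) = 9.81 × 0.421 = 4.13 m/s²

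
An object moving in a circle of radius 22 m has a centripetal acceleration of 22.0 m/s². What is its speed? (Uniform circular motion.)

v = √(a_c × r) = √(22.0 × 22) = 22.0 m/s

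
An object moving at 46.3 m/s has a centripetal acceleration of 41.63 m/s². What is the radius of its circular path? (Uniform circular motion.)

r = v²/a_c = 46.3²/41.63 = 51.49 m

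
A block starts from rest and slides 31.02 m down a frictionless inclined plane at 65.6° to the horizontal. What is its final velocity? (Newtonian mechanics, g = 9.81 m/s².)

a = g sin(θ) = 9.81 × sin(65.6°) = 8.9338 m/s²
v = √(2ad) = √(2 × 8.9338 × 31.02) = 23.54 m/s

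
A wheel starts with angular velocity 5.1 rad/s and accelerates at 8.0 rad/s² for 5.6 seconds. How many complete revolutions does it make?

θ = ω₀t + ½αt² = 5.1×5.6 + ½×8.0×5.6² = 154.0 rad
Total revolutions = θ/(2π) = 154.0/(2π) = 24.51
Complete revolutions = ⌊24.51⌋ = 24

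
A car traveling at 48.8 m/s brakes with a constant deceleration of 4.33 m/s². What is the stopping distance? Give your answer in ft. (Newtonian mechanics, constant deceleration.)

d = v₀² / (2a) = 48.8² / (2 × 4.33) = 2381.44 / 8.66 = 274.993 m
d = 274.993 m / 0.3048 = 902.2 ft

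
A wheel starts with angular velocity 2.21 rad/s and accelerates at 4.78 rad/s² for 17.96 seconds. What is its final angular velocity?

ω = ω₀ + αt = 2.21 + 4.78 × 17.96 = 88.06 rad/s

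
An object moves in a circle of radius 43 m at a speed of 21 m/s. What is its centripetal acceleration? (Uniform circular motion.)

a_c = v²/r = 21²/43 = 441/43 = 10.26 m/s²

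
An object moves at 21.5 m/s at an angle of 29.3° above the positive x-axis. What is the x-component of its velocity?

vₓ = v cos(θ) = 21.5 × cos(29.3°) = 18.75 m/s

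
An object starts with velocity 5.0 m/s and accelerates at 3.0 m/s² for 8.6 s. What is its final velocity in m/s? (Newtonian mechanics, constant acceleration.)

v = v₀ + a × t = 5.0 + 3.0 × 8.6 = 30.8 m/s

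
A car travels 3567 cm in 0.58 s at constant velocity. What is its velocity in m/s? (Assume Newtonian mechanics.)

d = 3567 cm × 0.01 = 35.67 m
v = d / t = 35.67 / 0.58 = 61.5 m/s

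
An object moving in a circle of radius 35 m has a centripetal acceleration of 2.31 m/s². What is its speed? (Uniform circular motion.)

v = √(a_c × r) = √(2.31 × 35) = 8.99 m/s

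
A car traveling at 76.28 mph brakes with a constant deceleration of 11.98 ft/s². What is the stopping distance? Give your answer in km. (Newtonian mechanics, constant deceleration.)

v₀ = 76.28 mph × 0.44704 = 34.1002 m/s
a = 11.98 ft/s² × 0.3048 = 3.6515 m/s²
d = v₀² / (2a) = 34.1002² / (2 × 3.6515) = 1162.82 / 7.303 = 159.225 m
d = 159.225 m / 1000.0 = 0.1592 km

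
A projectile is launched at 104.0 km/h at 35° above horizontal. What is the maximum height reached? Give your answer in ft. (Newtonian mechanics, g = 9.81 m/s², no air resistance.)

v₀ = 104.0 km/h × 0.2777777777777778 = 28.8889 m/s
H = v₀² × sin²(θ) / (2g) = 28.8889² × sin(35°)² / (2 × 9.81) = 834.569 × 0.32899 / 19.62 = 13.9941 m
H = 13.9941 m / 0.3048 = 45.91 ft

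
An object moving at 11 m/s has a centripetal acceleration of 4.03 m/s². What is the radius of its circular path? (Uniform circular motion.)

r = v²/a_c = 11²/4.03 = 30.02 m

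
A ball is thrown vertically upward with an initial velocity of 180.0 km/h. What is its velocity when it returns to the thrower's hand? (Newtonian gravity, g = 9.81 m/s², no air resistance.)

By conservation of energy (no air resistance), the ball returns to the throw height with the same speed as launch, but directed downward.
|v_ground| = v₀ = 180.0 km/h
v_ground = 180.0 km/h (downward)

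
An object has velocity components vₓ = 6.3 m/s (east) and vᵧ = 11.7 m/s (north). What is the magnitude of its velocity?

|v| = √(vₓ² + vᵧ²) = √(6.3² + 11.7²) = √(176.58) = 13.29 m/s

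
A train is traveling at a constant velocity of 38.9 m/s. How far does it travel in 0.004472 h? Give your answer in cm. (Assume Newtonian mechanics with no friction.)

t = 0.004472 h × 3600.0 = 16.0992 s
d = v × t = 38.9 × 16.0992 = 626.259 m
d = 626.259 m / 0.01 = 62630 cm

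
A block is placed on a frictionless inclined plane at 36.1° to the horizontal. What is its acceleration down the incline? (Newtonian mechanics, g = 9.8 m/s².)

a = g sin(θ) = 9.8 × sin(36.1°) = 9.8 × 0.5892 = 5.77 m/s²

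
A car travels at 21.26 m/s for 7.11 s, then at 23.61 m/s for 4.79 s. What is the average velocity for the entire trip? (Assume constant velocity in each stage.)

d₁ = v₁t₁ = 21.26 × 7.11 = 151.1586 m
d₂ = v₂t₂ = 23.61 × 4.79 = 113.0919 m
d_total = 264.2505 m, t_total = 11.9 s
v_avg = d_total/t_total = 264.2505/11.9 = 22.21 m/s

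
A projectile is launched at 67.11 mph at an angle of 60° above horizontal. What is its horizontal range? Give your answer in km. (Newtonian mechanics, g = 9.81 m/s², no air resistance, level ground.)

v₀ = 67.11 mph × 0.44704 = 30.0009 m/s
R = v₀² × sin(2θ) / g = 30.0009² × sin(2 × 60°) / 9.81 = 900.054 × 0.866025 / 9.81 = 79.4566 m
R = 79.4566 m / 1000.0 = 0.07946 km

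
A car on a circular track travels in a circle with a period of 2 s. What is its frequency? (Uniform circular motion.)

f = 1/T = 1/2 = 0.5 Hz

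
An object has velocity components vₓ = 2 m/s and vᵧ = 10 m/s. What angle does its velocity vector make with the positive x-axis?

θ = arctan(vᵧ/vₓ) = arctan(10/2) = 78.69°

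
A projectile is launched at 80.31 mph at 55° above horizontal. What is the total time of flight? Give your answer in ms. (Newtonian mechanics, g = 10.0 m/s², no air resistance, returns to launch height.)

v₀ = 80.31 mph × 0.44704 = 35.9018 m/s
T = 2 × v₀ × sin(θ) / g = 2 × 35.9018 × sin(55°) / 10.0 = 2 × 35.9018 × 0.819152 / 10.0 = 5.88181 s
T = 5.88181 s / 0.001 = 5882 ms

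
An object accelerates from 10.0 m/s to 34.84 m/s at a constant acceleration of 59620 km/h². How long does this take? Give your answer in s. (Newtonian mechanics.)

a = 59620 km/h² × 7.716049382716049e-05 = 4.60031 m/s²
t = (v - v₀) / a = (34.84 - 10.0) / 4.60031 = 5.4 s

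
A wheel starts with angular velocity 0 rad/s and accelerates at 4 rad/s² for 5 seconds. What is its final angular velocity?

ω = ω₀ + αt = 0 + 4 × 5 = 20 rad/s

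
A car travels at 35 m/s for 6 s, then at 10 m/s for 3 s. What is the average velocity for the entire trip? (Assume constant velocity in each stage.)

d₁ = v₁t₁ = 35 × 6 = 210 m
d₂ = v₂t₂ = 10 × 3 = 30 m
d_total = 240 m, t_total = 9 s
v_avg = d_total/t_total = 240/9 = 26.67 m/s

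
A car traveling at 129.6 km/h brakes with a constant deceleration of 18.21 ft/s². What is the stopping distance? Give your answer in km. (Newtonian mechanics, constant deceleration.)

v₀ = 129.6 km/h × 0.2777777777777778 = 36.0 m/s
a = 18.21 ft/s² × 0.3048 = 5.55041 m/s²
d = v₀² / (2a) = 36.0² / (2 × 5.55041) = 1296.0 / 11.1008 = 116.748 m
d = 116.748 m / 1000.0 = 0.1167 km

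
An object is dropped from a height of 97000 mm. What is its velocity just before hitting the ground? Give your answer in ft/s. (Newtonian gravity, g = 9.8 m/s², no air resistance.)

h = 97000 mm × 0.001 = 97.0 m
v = √(2gh) = √(2 × 9.8 × 97.0) = 43.6028 m/s
v = 43.6028 m/s / 0.3048 = 143.1 ft/s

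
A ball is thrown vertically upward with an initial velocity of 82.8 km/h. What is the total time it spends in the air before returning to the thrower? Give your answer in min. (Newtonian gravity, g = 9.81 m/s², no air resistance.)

v₀ = 82.8 km/h × 0.2777777777777778 = 23.0 m/s
t_total = 2 × v₀ / g = 2 × 23.0 / 9.81 = 4.68909 s
t_total = 4.68909 s / 60.0 = 0.07815 min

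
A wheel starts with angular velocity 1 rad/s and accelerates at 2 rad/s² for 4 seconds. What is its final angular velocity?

ω = ω₀ + αt = 1 + 2 × 4 = 9 rad/s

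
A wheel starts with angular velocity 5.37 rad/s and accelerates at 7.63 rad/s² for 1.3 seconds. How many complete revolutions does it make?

θ = ω₀t + ½αt² = 5.37×1.3 + ½×7.63×1.3² = 13.42835 rad
Total revolutions = θ/(2π) = 13.42835/(2π) = 2.14
Complete revolutions = ⌊2.14⌋ = 2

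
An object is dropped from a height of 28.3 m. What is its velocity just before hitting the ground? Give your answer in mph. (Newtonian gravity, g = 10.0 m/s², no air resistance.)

v = √(2gh) = √(2 × 10.0 × 28.3) = 23.7908 m/s
v = 23.7908 m/s / 0.44704 = 53.22 mph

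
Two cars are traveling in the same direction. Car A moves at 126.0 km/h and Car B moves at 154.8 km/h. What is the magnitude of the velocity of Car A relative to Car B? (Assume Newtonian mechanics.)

v_rel = |v_A - v_B| = |126.0 - 154.8| = 28.8 km/h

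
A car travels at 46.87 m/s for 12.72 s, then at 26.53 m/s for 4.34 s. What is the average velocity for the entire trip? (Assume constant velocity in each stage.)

d₁ = v₁t₁ = 46.87 × 12.72 = 596.1864 m
d₂ = v₂t₂ = 26.53 × 4.34 = 115.1402 m
d_total = 711.3266 m, t_total = 17.06 s
v_avg = d_total/t_total = 711.3266/17.06 = 41.7 m/s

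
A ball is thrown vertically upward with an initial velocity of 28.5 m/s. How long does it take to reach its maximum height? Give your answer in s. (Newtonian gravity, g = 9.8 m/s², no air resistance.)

t_up = v₀ / g = 28.5 / 9.8 = 2.908 s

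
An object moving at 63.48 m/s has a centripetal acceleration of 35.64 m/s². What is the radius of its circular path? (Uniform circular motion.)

r = v²/a_c = 63.48²/35.64 = 113.07 m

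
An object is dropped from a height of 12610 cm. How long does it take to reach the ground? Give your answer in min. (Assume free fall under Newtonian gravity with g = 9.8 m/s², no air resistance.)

h = 12610 cm × 0.01 = 126.1 m
t = √(2h/g) = √(2 × 126.1 / 9.8) = 5.07294 s
t = 5.07294 s / 60.0 = 0.08455 min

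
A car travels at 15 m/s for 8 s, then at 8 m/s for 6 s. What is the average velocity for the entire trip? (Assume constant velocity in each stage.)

d₁ = v₁t₁ = 15 × 8 = 120 m
d₂ = v₂t₂ = 8 × 6 = 48 m
d_total = 168 m, t_total = 14 s
v_avg = d_total/t_total = 168/14 = 12.0 m/s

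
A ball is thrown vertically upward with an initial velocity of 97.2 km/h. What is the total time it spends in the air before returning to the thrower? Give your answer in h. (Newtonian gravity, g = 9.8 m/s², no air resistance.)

v₀ = 97.2 km/h × 0.2777777777777778 = 27.0 m/s
t_total = 2 × v₀ / g = 2 × 27.0 / 9.8 = 5.5102 s
t_total = 5.5102 s / 3600.0 = 0.001531 h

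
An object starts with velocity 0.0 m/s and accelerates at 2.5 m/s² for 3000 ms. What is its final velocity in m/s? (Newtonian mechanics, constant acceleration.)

t = 3000 ms × 0.001 = 3.0 s
v = v₀ + a × t = 0.0 + 2.5 × 3.0 = 7.5 m/s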